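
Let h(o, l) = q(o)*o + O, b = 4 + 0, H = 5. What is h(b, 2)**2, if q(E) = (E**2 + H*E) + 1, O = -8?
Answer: 19600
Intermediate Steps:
b = 4
q(E) = 1 + E**2 + 5*E (q(E) = (E**2 + 5*E) + 1 = 1 + E**2 + 5*E)
h(o, l) = -8 + o*(1 + o**2 + 5*o) (h(o, l) = (1 + o**2 + 5*o)*o - 8 = o*(1 + o**2 + 5*o) - 8 = -8 + o*(1 + o**2 + 5*o))
h(b, 2)**2 = (-8 + 4*(1 + 4**2 + 5*4))**2 = (-8 + 4*(1 + 16 + 20))**2 = (-8 + 4*37)**2 = (-8 + 148)**2 = 140**2 = 19600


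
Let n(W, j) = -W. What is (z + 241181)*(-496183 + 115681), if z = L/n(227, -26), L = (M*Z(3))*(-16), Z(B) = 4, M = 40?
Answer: -20832730684794/227 ≈ -9.1774e+10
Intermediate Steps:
L = -2560 (L = (40*4)*(-16) = 160*(-16) = -2560)
z = 2560/227 (z = -2560/((-1*227)) = -2560/(-227) = -2560*(-1/227) = 2560/227 ≈ 11.278)
(z + 241181)*(-496183 + 115681) = (2560/227 + 241181)*(-496183 + 115681) = (54750647/227)*(-380502) = -20832730684794/227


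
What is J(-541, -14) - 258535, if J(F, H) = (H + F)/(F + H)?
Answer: -258534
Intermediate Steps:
J(F, H) = 1 (J(F, H) = (F + H)/(F + H) = 1)
J(-541, -14) - 258535 = 1 - 258535 = -258534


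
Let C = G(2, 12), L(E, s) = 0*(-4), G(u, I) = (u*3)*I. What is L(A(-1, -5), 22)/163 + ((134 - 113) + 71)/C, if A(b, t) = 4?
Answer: 23/18 ≈ 1.2778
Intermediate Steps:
G(u, I) = 3*I*u (G(u, I) = (3*u)*I = 3*I*u)
L(E, s) = 0
C = 72 (C = 3*12*2 = 72)
L(A(-1, -5), 22)/163 + ((134 - 113) + 71)/C = 0/163 + ((134 - 113) + 71)/72 = 0*(1/163) + (21 + 71)*(1/72) = 0 + 92*(1/72) = 0 + 23/18 = 23/18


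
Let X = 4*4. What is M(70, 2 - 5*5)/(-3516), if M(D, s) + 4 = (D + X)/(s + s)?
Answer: 45/26956 ≈ 0.0016694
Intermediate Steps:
X = 16
M(D, s) = -4 + (16 + D)/(2*s) (M(D, s) = -4 + (D + 16)/(s + s) = -4 + (16 + D)/((2*s)) = -4 + (16 + D)*(1/(2*s)) = -4 + (16 + D)/(2*s))
M(70, 2 - 5*5)/(-3516) = ((16 + 70 - 8*(2 - 5*5))/(2*(2 - 5*5)))/(-3516) = ((16 + 70 - 8*(2 - 25))/(2*(2 - 25)))*(-1/3516) = ((½)*(16 + 70 - 8*(-23))/(-23))*(-1/3516) = ((½)*(-1/23)*(16 + 70 + 184))*(-1/3516) = ((½)*(-1/23)*270)*(-1/3516) = -135/23*(-1/3516) = 45/26956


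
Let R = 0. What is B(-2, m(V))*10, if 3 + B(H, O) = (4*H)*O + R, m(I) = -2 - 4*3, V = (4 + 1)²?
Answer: 1090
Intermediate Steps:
V = 25 (V = 5² = 25)
m(I) = -14 (m(I) = -2 - 12 = -14)
B(H, O) = -3 + 4*H*O (B(H, O) = -3 + ((4*H)*O + 0) = -3 + (4*H*O + 0) = -3 + 4*H*O)
B(-2, m(V))*10 = (-3 + 4*(-2)*(-14))*10 = (-3 + 112)*10 = 109*10 = 1090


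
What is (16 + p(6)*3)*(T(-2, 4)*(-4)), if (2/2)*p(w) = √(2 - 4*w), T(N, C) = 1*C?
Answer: -256 - 48*I*√22 ≈ -256.0 - 225.14*I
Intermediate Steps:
T(N, C) = C
p(w) = √(2 - 4*w)
(16 + p(6)*3)*(T(-2, 4)*(-4)) = (16 + √(2 - 4*6)*3)*(4*(-4)) = (16 + √(2 - 24)*3)*(-16) = (16 + √(-22)*3)*(-16) = (16 + (I*√22)*3)*(-16) = (16 + 3*I*√22)*(-16) = -256 - 48*I*√22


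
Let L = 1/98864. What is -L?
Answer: -1/98864 ≈ -1.0115e-5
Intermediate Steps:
L = 1/98864 ≈ 1.0115e-5
-L = -1*1/98864 = -1/98864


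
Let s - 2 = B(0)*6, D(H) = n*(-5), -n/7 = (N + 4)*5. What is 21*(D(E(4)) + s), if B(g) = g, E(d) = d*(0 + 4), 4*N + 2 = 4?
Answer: 33159/2 ≈ 16580.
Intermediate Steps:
N = ½ (N = -½ + (¼)*4 = -½ + 1 = ½ ≈ 0.50000)
E(d) = 4*d (E(d) = d*4 = 4*d)
n = -315/2 (n = -7*(½ + 4)*5 = -63*5/2 = -7*45/2 = -315/2 ≈ -157.50)
D(H) = 1575/2 (D(H) = -315/2*(-5) = 1575/2)
s = 2 (s = 2 + 0*6 = 2 + 0 = 2)
21*(D(E(4)) + s) = 21*(1575/2 + 2) = 21*(1579/2) = 33159/2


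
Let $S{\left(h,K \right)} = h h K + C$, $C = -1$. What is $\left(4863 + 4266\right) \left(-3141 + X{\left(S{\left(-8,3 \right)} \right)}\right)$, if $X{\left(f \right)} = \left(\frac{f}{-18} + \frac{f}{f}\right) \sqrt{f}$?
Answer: $-28674189 - \frac{526439 \sqrt{191}}{6} \approx -2.9887 \cdot 10^{7}$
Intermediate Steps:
$S{\left(h,K \right)} = -1 + K h^{2}$ ($S{\left(h,K \right)} = h h K - 1 = h^{2} K - 1 = K h^{2} - 1 = -1 + K h^{2}$)
$X{\left(f \right)} = \sqrt{f} \left(1 - \frac{f}{18}\right)$ ($X{\left(f \right)} = \left(f \left(- \frac{1}{18}\right) + 1\right) \sqrt{f} = \left(- \frac{f}{18} + 1\right) \sqrt{f} = \left(1 - \frac{f}{18}\right) \sqrt{f} = \sqrt{f} \left(1 - \frac{f}{18}\right)$)
$\left(4863 + 4266\right) \left(-3141 + X{\left(S{\left(-8,3 \right)} \right)}\right) = \left(4863 + 4266\right) \left(-3141 + \frac{\sqrt{-1 + 3 \left(-8\right)^{2}} \left(18 - \left(-1 + 3 \left(-8\right)^{2}\right)\right)}{18}\right) = 9129 \left(-3141 + \frac{\sqrt{-1 + 3 \cdot 64} \left(18 - \left(-1 + 3 \cdot 64\right)\right)}{18}\right) = 9129 \left(-3141 + \frac{\sqrt{-1 + 192} \left(18 - \left(-1 + 192\right)\right)}{18}\right) = 9129 \left(-3141 + \frac{\sqrt{191} \left(18 - 191\right)}{18}\right) = 9129 \left(-3141 + \frac{1}{18} \sqrt{191} \left(-173\right)\right) = 9129 \left(-3141 - \frac{173 \sqrt{191}}{18}\right) = -28674189 - \frac{526439 \sqrt{191}}{6}$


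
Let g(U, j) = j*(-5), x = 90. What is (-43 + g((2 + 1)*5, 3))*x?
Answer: -5220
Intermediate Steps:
g(U, j) = -5*j
(-43 + g((2 + 1)*5, 3))*x = (-43 - 5*3)*90 = (-43 - 15)*90 = -58*90 = -5220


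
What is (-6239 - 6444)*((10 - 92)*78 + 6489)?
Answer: -1179519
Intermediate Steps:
(-6239 - 6444)*((10 - 92)*78 + 6489) = -12683*(-82*78 + 6489) = -12683*(-6396 + 6489) = -12683*93 = -1179519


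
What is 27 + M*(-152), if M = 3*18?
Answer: -8181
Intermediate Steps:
M = 54
27 + M*(-152) = 27 + 54*(-152) = 27 - 8208 = -8181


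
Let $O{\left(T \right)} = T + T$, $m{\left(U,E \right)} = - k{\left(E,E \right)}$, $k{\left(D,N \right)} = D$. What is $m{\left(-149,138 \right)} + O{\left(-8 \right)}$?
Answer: $-154$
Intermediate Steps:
$m{\left(U,E \right)} = - E$
$O{\left(T \right)} = 2 T$
$m{\left(-149,138 \right)} + O{\left(-8 \right)} = \left(-1\right) 138 + 2 \left(-8\right) = -138 - 16 = -154$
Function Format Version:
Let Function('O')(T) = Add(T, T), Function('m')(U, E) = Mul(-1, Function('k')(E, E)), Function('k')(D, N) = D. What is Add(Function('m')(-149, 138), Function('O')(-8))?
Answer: -154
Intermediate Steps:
Function('m')(U, E) = Mul(-1, E)
Function('O')(T) = Mul(2, T)
Add(Function('m')(-149, 138), Function('O')(-8)) = Add(Mul(-1, 138), Mul(2, -8)) = Add(-138, -16) = -154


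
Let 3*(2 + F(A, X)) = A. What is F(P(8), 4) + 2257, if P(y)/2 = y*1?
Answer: 6781/3 ≈ 2260.3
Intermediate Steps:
P(y) = 2*y (P(y) = 2*(y*1) = 2*y)
F(A, X) = -2 + A/3
F(P(8), 4) + 2257 = (-2 + (2*8)/3) + 2257 = (-2 + (1/3)*16) + 2257 = (-2 + 16/3) + 2257 = 10/3 + 2257 = 6781/3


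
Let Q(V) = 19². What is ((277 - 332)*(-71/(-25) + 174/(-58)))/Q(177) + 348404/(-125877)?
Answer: -623330632/227207985 ≈ -2.7434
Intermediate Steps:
Q(V) = 361
((277 - 332)*(-71/(-25) + 174/(-58)))/Q(177) + 348404/(-125877) = ((277 - 332)*(-71/(-25) + 174/(-58)))/361 + 348404/(-125877) = -55*(-71*(-1/25) + 174*(-1/58))*(1/361) + 348404*(-1/125877) = -55*(71/25 - 3)*(1/361) - 348404/125877 = -55*(-4/25)*(1/361) - 348404/125877 = (44/5)*(1/361) - 348404/125877 = 44/1805 - 348404/125877 = -623330632/227207985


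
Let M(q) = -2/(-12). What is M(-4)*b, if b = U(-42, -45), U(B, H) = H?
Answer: -15/2 ≈ -7.5000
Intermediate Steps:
b = -45
M(q) = 1/6 (M(q) = -2*(-1/12) = 1/6)
M(-4)*b = (1/6)*(-45) = -15/2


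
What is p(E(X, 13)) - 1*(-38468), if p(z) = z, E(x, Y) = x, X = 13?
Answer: 38481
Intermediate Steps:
p(E(X, 13)) - 1*(-38468) = 13 - 1*(-38468) = 13 + 38468 = 38481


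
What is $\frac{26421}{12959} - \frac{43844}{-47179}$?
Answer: $\frac{1814690755}{611392661} \approx 2.9681$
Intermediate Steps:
$\frac{26421}{12959} - \frac{43844}{-47179} = 26421 \cdot \frac{1}{12959} - - \frac{43844}{47179} = \frac{26421}{12959} + \frac{43844}{47179} = \frac{1814690755}{611392661}$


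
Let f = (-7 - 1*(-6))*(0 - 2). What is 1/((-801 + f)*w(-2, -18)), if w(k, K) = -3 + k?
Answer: 1/3995 ≈ 0.00025031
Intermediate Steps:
f = 2 (f = (-7 + 6)*(-2) = -1*(-2) = 2)
1/((-801 + f)*w(-2, -18)) = 1/((-801 + 2)*(-3 - 2)) = 1/(-799*(-5)) = -1/799*(-⅕) = 1/3995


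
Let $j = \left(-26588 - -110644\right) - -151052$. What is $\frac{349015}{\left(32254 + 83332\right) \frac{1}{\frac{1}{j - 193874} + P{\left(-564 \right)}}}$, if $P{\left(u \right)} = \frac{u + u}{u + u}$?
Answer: $\frac{14391633525}{4766073124} \approx 3.0196$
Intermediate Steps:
$P{\left(u \right)} = 1$ ($P{\left(u \right)} = \frac{2 u}{2 u} = 2 u \frac{1}{2 u} = 1$)
$j = 235108$ ($j = \left(-26588 + 110644\right) + 151052 = 84056 + 151052 = 235108$)
$\frac{349015}{\left(32254 + 83332\right) \frac{1}{\frac{1}{j - 193874} + P{\left(-564 \right)}}} = \frac{349015}{\left(32254 + 83332\right) \frac{1}{\frac{1}{235108 - 193874} + 1}} = \frac{349015}{115586 \frac{1}{\frac{1}{41234} + 1}} = \frac{349015}{115586 \frac{1}{\frac{41235}{41234}}} = \frac{349015}{115586 \cdot \frac{41234}{41235}} = \frac{349015}{\frac{4766073124}{41235}} = 349015 \cdot \frac{41235}{4766073124} = \frac{14391633525}{4766073124}$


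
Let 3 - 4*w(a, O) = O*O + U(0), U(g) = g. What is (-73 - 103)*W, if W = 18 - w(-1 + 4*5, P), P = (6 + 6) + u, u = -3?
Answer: -6600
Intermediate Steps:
P = 9 (P = (6 + 6) - 3 = 12 - 3 = 9)
w(a, O) = ¾ - O²/4 (w(a, O) = ¾ - (O*O + 0)/4 = ¾ - (O² + 0)/4 = ¾ - O²/4)
W = 75/2 (W = 18 - (¾ - ¼*9²) = 18 - (¾ - ¼*81) = 18 - (¾ - 81/4) = 18 - 1*(-39/2) = 18 + 39/2 = 75/2 ≈ 37.500)
(-73 - 103)*W = (-73 - 103)*(75/2) = -176*75/2 = -6600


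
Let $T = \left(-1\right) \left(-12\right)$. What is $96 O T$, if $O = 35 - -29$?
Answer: $73728$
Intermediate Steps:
$T = 12$
$O = 64$ ($O = 35 + 29 = 64$)
$96 O T = 96 \cdot 64 \cdot 12 = 6144 \cdot 12 = 73728$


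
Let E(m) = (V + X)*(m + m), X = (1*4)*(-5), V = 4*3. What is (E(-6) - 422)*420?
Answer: -136920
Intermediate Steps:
V = 12
X = -20 (X = 4*(-5) = -20)
E(m) = -16*m (E(m) = (12 - 20)*(m + m) = -16*m)
(E(-6) - 422)*420 = (-16*(-6) - 422)*420 = (96 - 422)*420 = -326*420 = -136920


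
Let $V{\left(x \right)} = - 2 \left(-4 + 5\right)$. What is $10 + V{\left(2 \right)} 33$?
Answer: $-56$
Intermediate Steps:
$V{\left(x \right)} = -2$ ($V{\left(x \right)} = \left(-2\right) 1 = -2$)
$10 + V{\left(2 \right)} 33 = 10 - 66 = -56$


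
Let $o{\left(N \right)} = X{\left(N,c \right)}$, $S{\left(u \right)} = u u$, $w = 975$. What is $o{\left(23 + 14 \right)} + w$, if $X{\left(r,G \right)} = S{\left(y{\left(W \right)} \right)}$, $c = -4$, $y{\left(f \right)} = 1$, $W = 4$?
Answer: $976$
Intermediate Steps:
$S{\left(u \right)} = u^{2}$
$X{\left(r,G \right)} = 1$ ($X{\left(r,G \right)} = 1^{2} = 1$)
$o{\left(N \right)} = 1$
$o{\left(23 + 14 \right)} + w = 1 + 975 = 976$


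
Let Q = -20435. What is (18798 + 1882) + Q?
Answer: 245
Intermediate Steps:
(18798 + 1882) + Q = (18798 + 1882) - 20435 = 20680 - 20435 = 245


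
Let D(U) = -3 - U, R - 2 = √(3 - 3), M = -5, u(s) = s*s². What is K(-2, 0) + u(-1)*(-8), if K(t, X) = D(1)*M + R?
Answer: 30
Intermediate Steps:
u(s) = s³
R = 2 (R = 2 + √(3 - 3) = 2 + √0 = 2 + 0 = 2)
K(t, X) = 22 (K(t, X) = (-3 - 1*1)*(-5) + 2 = (-3 - 1)*(-5) + 2 = -4*(-5) + 2 = 20 + 2 = 22)
K(-2, 0) + u(-1)*(-8) = 22 + (-1)³*(-8) = 22 - 1*(-8) = 22 + 8 = 30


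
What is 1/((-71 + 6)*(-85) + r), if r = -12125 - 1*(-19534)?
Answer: 1/12934 ≈ 7.7316e-5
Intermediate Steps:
r = 7409 (r = -12125 + 19534 = 7409)
1/((-71 + 6)*(-85) + r) = 1/((-71 + 6)*(-85) + 7409) = 1/(-65*(-85) + 7409) = 1/(5525 + 7409) = 1/12934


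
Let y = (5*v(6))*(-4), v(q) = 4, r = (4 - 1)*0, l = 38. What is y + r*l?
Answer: -80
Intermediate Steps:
r = 0 (r = 3*0 = 0)
y = -80 (y = (5*4)*(-4) = 20*(-4) = -80)
y + r*l = -80 + 0*38 = -80 + 0 = -80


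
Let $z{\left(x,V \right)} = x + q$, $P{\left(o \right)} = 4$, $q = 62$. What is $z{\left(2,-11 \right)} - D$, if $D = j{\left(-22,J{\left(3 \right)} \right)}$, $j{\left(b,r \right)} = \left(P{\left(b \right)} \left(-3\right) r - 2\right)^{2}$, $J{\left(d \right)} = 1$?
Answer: $-132$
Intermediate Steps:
$z{\left(x,V \right)} = 62 + x$ ($z{\left(x,V \right)} = x + 62 = 62 + x$)
$j{\left(b,r \right)} = \left(-2 - 12 r\right)^{2}$ ($j{\left(b,r \right)} = \left(4 \left(-3\right) r - 2\right)^{2} = \left(- 12 r - 2\right)^{2} = \left(-2 - 12 r\right)^{2}$)
$D = 196$ ($D = 4 \left(1 + 6 \cdot 1\right)^{2} = 4 \left(1 + 6\right)^{2} = 4 \cdot 7^{2} = 4 \cdot 49 = 196$)
$z{\left(2,-11 \right)} - D = \left(62 + 2\right) - 196 = 64 - 196 = -132$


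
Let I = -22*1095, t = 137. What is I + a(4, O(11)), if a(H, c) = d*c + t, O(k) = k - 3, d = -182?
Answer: -25409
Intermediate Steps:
O(k) = -3 + k
I = -24090
a(H, c) = 137 - 182*c (a(H, c) = -182*c + 137 = 137 - 182*c)
I + a(4, O(11)) = -24090 + (137 - 182*(-3 + 11)) = -24090 + (137 - 182*8) = -24090 + (137 - 1456) = -24090 - 1319 = -25409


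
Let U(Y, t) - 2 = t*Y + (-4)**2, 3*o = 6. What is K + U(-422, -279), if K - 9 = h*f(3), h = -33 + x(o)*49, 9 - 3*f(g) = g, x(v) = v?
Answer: 117895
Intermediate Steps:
o = 2 (o = (1/3)*6 = 2)
f(g) = 3 - g/3
h = 65 (h = -33 + 2*49 = -33 + 98 = 65)
K = 139 (K = 9 + 65*(3 - 1/3*3) = 9 + 65*(3 - 1) = 9 + 65*2 = 9 + 130 = 139)
U(Y, t) = 18 + Y*t (U(Y, t) = 2 + (t*Y + (-4)**2) = 2 + (Y*t + 16) = 2 + (16 + Y*t) = 18 + Y*t)
K + U(-422, -279) = 139 + (18 - 422*(-279)) = 139 + (18 + 117738) = 139 + 117756 = 117895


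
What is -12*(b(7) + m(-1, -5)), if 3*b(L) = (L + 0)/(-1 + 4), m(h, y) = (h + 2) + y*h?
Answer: -244/3 ≈ -81.333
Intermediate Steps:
m(h, y) = 2 + h + h*y (m(h, y) = (2 + h) + h*y = 2 + h + h*y)
b(L) = L/9 (b(L) = ((L + 0)/(-1 + 4))/3 = (L/3)/3 = L/9)
-12*(b(7) + m(-1, -5)) = -12*((⅑)*7 + (2 - 1 - 1*(-5))) = -12*(7/9 + (2 - 1 + 5)) = -12*(7/9 + 6) = -12*61/9 = -244/3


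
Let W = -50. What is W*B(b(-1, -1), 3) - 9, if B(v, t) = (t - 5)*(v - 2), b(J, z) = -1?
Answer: -309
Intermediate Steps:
B(v, t) = (-5 + t)*(-2 + v)
W*B(b(-1, -1), 3) - 9 = -50*(10 - 5*(-1) - 2*3 + 3*(-1)) - 9 = -50*(10 + 5 - 6 - 3) - 9 = -50*6 - 9 = -300 - 9 = -309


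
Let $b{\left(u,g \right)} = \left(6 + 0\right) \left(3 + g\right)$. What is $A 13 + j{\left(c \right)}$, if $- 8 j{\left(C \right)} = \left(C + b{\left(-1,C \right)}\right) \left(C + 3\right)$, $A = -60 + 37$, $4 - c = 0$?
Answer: $- \frac{1357}{4} \approx -339.25$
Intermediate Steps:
$c = 4$ ($c = 4 - 0 = 4 + 0 = 4$)
$b{\left(u,g \right)} = 18 + 6 g$ ($b{\left(u,g \right)} = 6 \left(3 + g\right) = 18 + 6 g$)
$A = -23$
$j{\left(C \right)} = - \frac{\left(3 + C\right) \left(18 + 7 C\right)}{8}$ ($j{\left(C \right)} = - \frac{\left(C + \left(18 + 6 C\right)\right) \left(C + 3\right)}{8} = - \frac{\left(18 + 7 C\right) \left(3 + C\right)}{8} = - \frac{\left(3 + C\right) \left(18 + 7 C\right)}{8}$)
$A 13 + j{\left(c \right)} = \left(-23\right) 13 - \left(\frac{105}{4} + 14\right) = -299 - \frac{161}{4} = - \frac{1357}{4}$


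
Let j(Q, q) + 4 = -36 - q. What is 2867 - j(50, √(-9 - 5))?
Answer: 2907 + I*√14 ≈ 2907.0 + 3.7417*I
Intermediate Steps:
j(Q, q) = -40 - q (j(Q, q) = -4 + (-36 - q) = -40 - q)
2867 - j(50, √(-9 - 5)) = 2867 - (-40 - √(-9 - 5)) = 2867 - (-40 - √(-14)) = 2867 - (-40 - I*√14) = 2867 + (40 + I*√14) = 2907 + I*√14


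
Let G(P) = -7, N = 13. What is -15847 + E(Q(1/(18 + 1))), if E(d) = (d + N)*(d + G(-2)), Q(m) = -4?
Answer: -15946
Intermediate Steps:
E(d) = (-7 + d)*(13 + d) (E(d) = (d + 13)*(d - 7) = (13 + d)*(-7 + d) = (-7 + d)*(13 + d))
-15847 + E(Q(1/(18 + 1))) = -15847 + (-91 + (-4)² + 6*(-4)) = -15847 + (-91 + 16 - 24) = -15847 - 99 = -15946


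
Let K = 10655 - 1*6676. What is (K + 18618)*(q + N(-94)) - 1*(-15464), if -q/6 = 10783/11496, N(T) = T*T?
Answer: 382348113845/1916 ≈ 1.9956e+8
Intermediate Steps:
N(T) = T**2
q = -10783/1916 (q = -64698/11496 = -6*10783/11496 = -10783/1916 ≈ -5.6279)
K = 3979 (K = 10655 - 6676 = 3979)
(K + 18618)*(q + N(-94)) - 1*(-15464) = (3979 + 18618)*(-10783/1916 + (-94)**2) - 1*(-15464) = 22597*(-10783/1916 + 8836) + 15464 = 22597*(16918993/1916) + 15464 = 382318484821/1916 + 15464 = 382348113845/1916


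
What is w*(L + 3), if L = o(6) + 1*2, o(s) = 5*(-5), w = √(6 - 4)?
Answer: -20*√2 ≈ -28.284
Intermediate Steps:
w = √2 ≈ 1.4142
o(s) = -25
L = -23 (L = -25 + 1*2 = -25 + 2 = -23)
w*(L + 3) = √2*(-23 + 3) = √2*(-20) = -20*√2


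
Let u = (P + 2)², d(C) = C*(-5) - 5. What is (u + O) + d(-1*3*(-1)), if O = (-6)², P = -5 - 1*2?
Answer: 41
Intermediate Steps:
P = -7 (P = -5 - 2 = -7)
d(C) = -5 - 5*C (d(C) = -5*C - 5 = -5 - 5*C)
O = 36
u = 25 (u = (-7 + 2)² = (-5)² = 25)
(u + O) + d(-1*3*(-1)) = (25 + 36) + (-5 - 5*(-1*3)*(-1)) = 61 + (-5 - (-15)*(-1)) = 61 + (-5 - 5*3) = 61 + (-5 - 15) = 61 - 20 = 41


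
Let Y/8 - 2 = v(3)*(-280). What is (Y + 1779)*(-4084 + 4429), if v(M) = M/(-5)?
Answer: 1082955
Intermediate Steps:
v(M) = -M/5 (v(M) = M*(-⅕) = -M/5)
Y = 1360 (Y = 16 + 8*(-⅕*3*(-280)) = 16 + 8*(-⅗*(-280)) = 16 + 8*168 = 16 + 1344 = 1360)
(Y + 1779)*(-4084 + 4429) = (1360 + 1779)*(-4084 + 4429) = 3139*345 = 1082955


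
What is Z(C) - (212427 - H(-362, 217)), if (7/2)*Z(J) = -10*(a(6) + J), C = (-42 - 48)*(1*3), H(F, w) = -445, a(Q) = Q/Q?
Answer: -1484724/7 ≈ -2.1210e+5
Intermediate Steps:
a(Q) = 1
C = -270 (C = -90*3 = -270)
Z(J) = -20/7 - 20*J/7 (Z(J) = 2*(-10*(1 + J))/7 = 2*(-10 - 10*J)/7 = -20/7 - 20*J/7)
Z(C) - (212427 - H(-362, 217)) = (-20/7 - 20/7*(-270)) - (212427 - 1*(-445)) = (-20/7 + 5400/7) - (212427 + 445) = 5380/7 - 1*212872 = 5380/7 - 212872 = -1484724/7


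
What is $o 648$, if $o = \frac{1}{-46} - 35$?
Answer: $- \frac{521964}{23} \approx -22694.0$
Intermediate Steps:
$o = - \frac{1611}{46}$ ($o = - \frac{1}{46} - 35 = - \frac{1611}{46} \approx -35.022$)
$o 648 = \left(- \frac{1611}{46}\right) 648 = - \frac{521964}{23}$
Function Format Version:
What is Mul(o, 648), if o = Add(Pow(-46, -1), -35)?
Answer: Rational(-521964, 23) ≈ -22694.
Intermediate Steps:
o = Rational(-1611, 46) (o = Add(Rational(-1, 46), -35) = Rational(-1611, 46) ≈ -35.022)
Mul(o, 648) = Mul(Rational(-1611, 46), 648) = Rational(-521964, 23)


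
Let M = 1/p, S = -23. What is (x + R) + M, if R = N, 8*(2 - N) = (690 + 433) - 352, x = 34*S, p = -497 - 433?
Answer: -3260119/3720 ≈ -876.38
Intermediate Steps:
p = -930
x = -782 (x = 34*(-23) = -782)
M = -1/930 (M = 1/(-930) = -1/930 ≈ -0.0010753)
N = -755/8 (N = 2 - ((690 + 433) - 352)/8 = 2 - (1123 - 352)/8 = 2 - ⅛*771 = 2 - 771/8 = -755/8 ≈ -94.375)
R = -755/8 ≈ -94.375
(x + R) + M = (-782 - 755/8) - 1/930 = -7011/8 - 1/930 = -3260119/3720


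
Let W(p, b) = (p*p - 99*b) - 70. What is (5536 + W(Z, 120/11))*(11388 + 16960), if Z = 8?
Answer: 126148600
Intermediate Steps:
W(p, b) = -70 + p**2 - 99*b (W(p, b) = (p**2 - 99*b) - 70 = -70 + p**2 - 99*b)
(5536 + W(Z, 120/11))*(11388 + 16960) = (5536 + (-70 + 8**2 - 11880/11))*(11388 + 16960) = (5536 + (-70 + 64 - 11880/11))*28348 = (5536 + (-70 + 64 - 99*120/11))*28348 = (5536 + (-70 + 64 - 1080))*28348 = (5536 - 1086)*28348 = 4450*28348 = 126148600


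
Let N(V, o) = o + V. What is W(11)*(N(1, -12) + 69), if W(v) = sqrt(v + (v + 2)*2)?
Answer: 58*sqrt(37) ≈ 352.80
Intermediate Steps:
N(V, o) = V + o
W(v) = sqrt(4 + 3*v) (W(v) = sqrt(v + (2 + v)*2) = sqrt(v + (4 + 2*v)) = sqrt(4 + 3*v))
W(11)*(N(1, -12) + 69) = sqrt(4 + 3*11)*((1 - 12) + 69) = sqrt(4 + 33)*(-11 + 69) = sqrt(37)*58 = 58*sqrt(37)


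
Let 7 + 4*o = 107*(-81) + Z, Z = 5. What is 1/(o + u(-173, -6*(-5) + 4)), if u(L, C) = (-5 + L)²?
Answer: 4/118067 ≈ 3.3879e-5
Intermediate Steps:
o = -8669/4 (o = -7/4 + (107*(-81) + 5)/4 = -7/4 + (-8667 + 5)/4 = -7/4 + (¼)*(-8662) = -7/4 - 4331/2 = -8669/4 ≈ -2167.3)
1/(o + u(-173, -6*(-5) + 4)) = 1/(-8669/4 + (-5 - 173)²) = 1/(-8669/4 + (-178)²) = 1/(-8669/4 + 31684) = 1/(118067/4) = 4/118067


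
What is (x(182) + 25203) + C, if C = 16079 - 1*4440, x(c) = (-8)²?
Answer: 36906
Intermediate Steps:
x(c) = 64
C = 11639 (C = 16079 - 4440 = 11639)
(x(182) + 25203) + C = (64 + 25203) + 11639 = 25267 + 11639 = 36906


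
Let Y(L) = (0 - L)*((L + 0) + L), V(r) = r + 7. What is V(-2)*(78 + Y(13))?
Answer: -1300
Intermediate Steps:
V(r) = 7 + r
Y(L) = -2*L² (Y(L) = (-L)*(L + L) = (-L)*(2*L) = -2*L²)
V(-2)*(78 + Y(13)) = (7 - 2)*(78 - 2*13²) = 5*(78 - 2*169) = 5*(78 - 338) = 5*(-260) = -1300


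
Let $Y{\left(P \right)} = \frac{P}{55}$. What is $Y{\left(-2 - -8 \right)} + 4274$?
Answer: $\frac{235076}{55} \approx 4274.1$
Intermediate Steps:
$Y{\left(P \right)} = \frac{P}{55}$ ($Y{\left(P \right)} = P \frac{1}{55} = \frac{P}{55}$)
$Y{\left(-2 - -8 \right)} + 4274 = \frac{-2 - -8}{55} + 4274 = \frac{-2 + 8}{55} + 4274 = \frac{1}{55} \cdot 6 + 4274 = \frac{6}{55} + 4274 = \frac{235076}{55}$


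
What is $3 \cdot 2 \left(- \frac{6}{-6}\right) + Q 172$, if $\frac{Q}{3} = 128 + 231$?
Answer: $185250$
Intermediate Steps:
$Q = 1077$ ($Q = 3 \left(128 + 231\right) = 3 \cdot 359 = 1077$)
$3 \cdot 2 \left(- \frac{6}{-6}\right) + Q 172 = 3 \cdot 2 \left(- \frac{6}{-6}\right) + 1077 \cdot 172 = 6 \left(\left(-6\right) \left(- \frac{1}{6}\right)\right) + 185244 = 6 \cdot 1 + 185244 = 6 + 185244 = 185250$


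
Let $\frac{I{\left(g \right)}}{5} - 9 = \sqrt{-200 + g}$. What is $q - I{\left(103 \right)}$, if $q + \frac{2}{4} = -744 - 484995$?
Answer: $- \frac{971569}{2} - 5 i \sqrt{97} \approx -4.8578 \cdot 10^{5} - 49.244 i$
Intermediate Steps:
$I{\left(g \right)} = 45 + 5 \sqrt{-200 + g}$
$q = - \frac{971479}{2}$ ($q = - \frac{1}{2} - 485739 = - \frac{971479}{2} \approx -4.8574 \cdot 10^{5}$)
$q - I{\left(103 \right)} = - \frac{971479}{2} - \left(45 + 5 \sqrt{-200 + 103}\right) = - \frac{971479}{2} - \left(45 + 5 \sqrt{-97}\right) = - \frac{971479}{2} - \left(45 + 5 i \sqrt{97}\right) = - \frac{971569}{2} - 5 i \sqrt{97}$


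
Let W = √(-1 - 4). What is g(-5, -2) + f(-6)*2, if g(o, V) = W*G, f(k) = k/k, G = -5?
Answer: 2 - 5*I*√5 ≈ 2.0 - 11.18*I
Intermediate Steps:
W = I*√5 (W = √(-5) = I*√5 ≈ 2.2361*I)
f(k) = 1
g(o, V) = -5*I*√5 (g(o, V) = (I*√5)*(-5) = -5*I*√5)
g(-5, -2) + f(-6)*2 = -5*I*√5 + 1*2 = -5*I*√5 + 2 = 2 - 5*I*√5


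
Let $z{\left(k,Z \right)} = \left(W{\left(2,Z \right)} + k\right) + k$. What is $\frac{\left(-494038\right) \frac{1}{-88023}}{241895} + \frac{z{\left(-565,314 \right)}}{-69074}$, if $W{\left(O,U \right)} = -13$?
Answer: $\frac{24371251038467}{1470745959310290} \approx 0.016571$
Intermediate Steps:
$z{\left(k,Z \right)} = -13 + 2 k$ ($z{\left(k,Z \right)} = \left(-13 + k\right) + k = -13 + 2 k$)
$\frac{\left(-494038\right) \frac{1}{-88023}}{241895} + \frac{z{\left(-565,314 \right)}}{-69074} = \frac{\left(-494038\right) \frac{1}{-88023}}{241895} + \frac{-13 + 2 \left(-565\right)}{-69074} = \left(-494038\right) \left(- \frac{1}{88023}\right) \frac{1}{241895} + \left(-13 - 1130\right) \left(- \frac{1}{69074}\right) = \frac{494038}{88023} \cdot \frac{1}{241895} - - \frac{1143}{69074} = \frac{494038}{21292323585} + \frac{1143}{69074} = \frac{24371251038467}{1470745959310290}$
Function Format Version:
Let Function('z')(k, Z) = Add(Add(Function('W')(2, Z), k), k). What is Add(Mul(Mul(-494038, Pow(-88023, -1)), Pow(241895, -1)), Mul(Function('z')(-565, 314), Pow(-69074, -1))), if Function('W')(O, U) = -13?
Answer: Rational(24371251038467, 1470745959310290) ≈ 0.016571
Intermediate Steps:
Function('z')(k, Z) = Add(-13, Mul(2, k)) (Function('z')(k, Z) = Add(Add(-13, k), k) = Add(-13, Mul(2, k)))
Add(Mul(Mul(-494038, Pow(-88023, -1)), Pow(241895, -1)), Mul(Function('z')(-565, 314), Pow(-69074, -1))) = Add(Mul(Mul(-494038, Pow(-88023, -1)), Pow(241895, -1)), Mul(Add(-13, Mul(2, -565)), Pow(-69074, -1))) = Add(Mul(Mul(-494038, Rational(-1, 88023)), Rational(1, 241895)), Mul(Add(-13, -1130), Rational(-1, 69074))) = Add(Mul(Rational(494038, 88023), Rational(1, 241895)), Mul(-1143, Rational(-1, 69074))) = Add(Rational(494038, 21292323585), Rational(1143, 69074)) = Rational(24371251038467, 1470745959310290)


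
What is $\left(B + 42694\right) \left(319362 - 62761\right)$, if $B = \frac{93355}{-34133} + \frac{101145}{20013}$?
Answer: $\frac{2494676177172002732}{227701243} \approx 1.0956 \cdot 10^{10}$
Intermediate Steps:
$B = \frac{528022890}{227701243}$ ($B = 93355 \left(- \frac{1}{34133}\right) + 101145 \cdot \frac{1}{20013} = - \frac{93355}{34133} + \frac{33715}{6671} = \frac{528022890}{227701243} \approx 2.3189$)
$\left(B + 42694\right) \left(319362 - 62761\right) = \left(\frac{528022890}{227701243} + 42694\right) \left(319362 - 62761\right) = \frac{9722004891532}{227701243} \cdot 256601 = \frac{2494676177172002732}{227701243}$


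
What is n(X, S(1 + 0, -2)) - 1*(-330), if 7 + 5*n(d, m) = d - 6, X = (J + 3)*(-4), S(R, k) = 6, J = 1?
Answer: 1621/5 ≈ 324.20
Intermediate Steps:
X = -16 (X = (1 + 3)*(-4) = 4*(-4) = -16)
n(d, m) = -13/5 + d/5 (n(d, m) = -7/5 + (d - 6)/5 = -7/5 + (-6 + d)/5 = -7/5 + (-6/5 + d/5) = -13/5 + d/5)
n(X, S(1 + 0, -2)) - 1*(-330) = (-13/5 + (⅕)*(-16)) - 1*(-330) = (-13/5 - 16/5) + 330 = -29/5 + 330 = 1621/5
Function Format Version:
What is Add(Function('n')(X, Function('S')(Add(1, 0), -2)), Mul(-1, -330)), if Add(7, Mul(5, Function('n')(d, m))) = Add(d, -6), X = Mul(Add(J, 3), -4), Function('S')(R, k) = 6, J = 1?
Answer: Rational(1621, 5) ≈ 324.20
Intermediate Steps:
X = -16 (X = Mul(Add(1, 3), -4) = Mul(4, -4) = -16)
Function('n')(d, m) = Add(Rational(-13, 5), Mul(Rational(1, 5), d)) (Function('n')(d, m) = Add(Rational(-7, 5), Mul(Rational(1, 5), Add(d, -6))) = Add(Rational(-7, 5), Mul(Rational(1, 5), Add(-6, d))) = Add(Rational(-7, 5), Add(Rational(-6, 5), Mul(Rational(1, 5), d))) = Add(Rational(-13, 5), Mul(Rational(1, 5), d)))
Add(Function('n')(X, Function('S')(Add(1, 0), -2)), Mul(-1, -330)) = Add(Add(Rational(-13, 5), Mul(Rational(1, 5), -16)), Mul(-1, -330)) = Add(Add(Rational(-13, 5), Rational(-16, 5)), 330) = Add(Rational(-29, 5), 330) = Rational(1621, 5)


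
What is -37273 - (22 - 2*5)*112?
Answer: -38617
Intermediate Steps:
-37273 - (22 - 2*5)*112 = -37273 - (22 - 10)*112 = -37273 - 12*112 = -37273 - 1*1344 = -37273 - 1344 = -38617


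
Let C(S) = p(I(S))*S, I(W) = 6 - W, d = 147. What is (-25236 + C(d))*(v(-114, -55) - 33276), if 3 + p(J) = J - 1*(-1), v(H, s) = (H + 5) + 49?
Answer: 1542023352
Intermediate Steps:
v(H, s) = 54 + H (v(H, s) = (5 + H) + 49 = 54 + H)
p(J) = -2 + J (p(J) = -3 + (J - 1*(-1)) = -3 + (J + 1) = -3 + (1 + J) = -2 + J)
C(S) = S*(4 - S) (C(S) = (-2 + (6 - S))*S = (4 - S)*S = S*(4 - S))
(-25236 + C(d))*(v(-114, -55) - 33276) = (-25236 + 147*(4 - 1*147))*((54 - 114) - 33276) = (-25236 + 147*(4 - 147))*(-60 - 33276) = (-25236 + 147*(-143))*(-33336) = (-25236 - 21021)*(-33336) = -46257*(-33336) = 1542023352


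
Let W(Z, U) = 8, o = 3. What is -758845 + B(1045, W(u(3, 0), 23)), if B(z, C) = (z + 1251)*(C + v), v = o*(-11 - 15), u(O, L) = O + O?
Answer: -919565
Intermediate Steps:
u(O, L) = 2*O
v = -78 (v = 3*(-11 - 15) = 3*(-26) = -78)
B(z, C) = (-78 + C)*(1251 + z) (B(z, C) = (z + 1251)*(C - 78) = (1251 + z)*(-78 + C) = (-78 + C)*(1251 + z))
-758845 + B(1045, W(u(3, 0), 23)) = -758845 + (-97578 - 78*1045 + 1251*8 + 8*1045) = -758845 + (-97578 - 81510 + 10008 + 8360) = -758845 - 160720 = -919565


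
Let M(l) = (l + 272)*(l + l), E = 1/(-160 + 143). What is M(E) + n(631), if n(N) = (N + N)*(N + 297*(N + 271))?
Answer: 97935891704/289 ≈ 3.3888e+8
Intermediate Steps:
E = -1/17 (E = 1/(-17) = -1/17 ≈ -0.058824)
M(l) = 2*l*(272 + l) (M(l) = (272 + l)*(2*l) = 2*l*(272 + l))
n(N) = 2*N*(80487 + 298*N) (n(N) = (2*N)*(N + 297*(271 + N)) = (2*N)*(N + (80487 + 297*N)) = (2*N)*(80487 + 298*N) = 2*N*(80487 + 298*N))
M(E) + n(631) = 2*(-1/17)*(272 - 1/17) + 2*631*(80487 + 298*631) = 2*(-1/17)*(4623/17) + 2*631*(80487 + 188038) = -9246/289 + 2*631*268525 = -9246/289 + 338878550 = 97935891704/289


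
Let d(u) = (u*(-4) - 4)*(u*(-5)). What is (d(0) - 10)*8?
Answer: -80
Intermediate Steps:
d(u) = -5*u*(-4 - 4*u) (d(u) = (-4*u - 4)*(-5*u) = (-4 - 4*u)*(-5*u) = -5*u*(-4 - 4*u))
(d(0) - 10)*8 = (20*0*(1 + 0) - 10)*8 = (20*0*1 - 10)*8 = (0 - 10)*8 = -10*8 = -80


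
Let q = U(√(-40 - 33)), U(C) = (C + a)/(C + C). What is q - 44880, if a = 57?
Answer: -89759/2 - 57*I*√73/146 ≈ -44880.0 - 3.3357*I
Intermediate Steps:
U(C) = (57 + C)/(2*C) (U(C) = (C + 57)/(C + C) = (57 + C)/((2*C)) = (57 + C)*(1/(2*C)) = (57 + C)/(2*C))
q = -I*√73*(57 + I*√73)/146 (q = (57 + √(-40 - 33))/(2*(√(-40 - 33))) = (57 + √(-73))/(2*(√(-73))) = (57 + I*√73)/(2*((I*√73))) = (-I*√73/73)*(57 + I*√73)/2 = -I*√73*(57 + I*√73)/146 ≈ 0.5 - 3.3357*I)
q - 44880 = (½ - 57*I*√73/146) - 44880 = -89759/2 - 57*I*√73/146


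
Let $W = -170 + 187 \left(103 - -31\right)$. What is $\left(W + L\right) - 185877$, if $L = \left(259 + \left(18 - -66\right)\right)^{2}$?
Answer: $-43340$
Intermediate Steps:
$W = 24888$ ($W = -170 + 187 \left(103 + 31\right) = -170 + 187 \cdot 134 = -170 + 25058 = 24888$)
$L = 117649$ ($L = \left(259 + \left(18 + 66\right)\right)^{2} = \left(259 + 84\right)^{2} = 343^{2} = 117649$)
$\left(W + L\right) - 185877 = \left(24888 + 117649\right) - 185877 = 142537 - 185877 = -43340$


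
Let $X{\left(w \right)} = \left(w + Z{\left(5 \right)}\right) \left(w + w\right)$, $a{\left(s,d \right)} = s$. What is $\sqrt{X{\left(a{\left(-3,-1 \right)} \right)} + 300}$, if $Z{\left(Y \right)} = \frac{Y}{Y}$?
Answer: $2 \sqrt{78} \approx 17.664$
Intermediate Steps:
$Z{\left(Y \right)} = 1$
$X{\left(w \right)} = 2 w \left(1 + w\right)$ ($X{\left(w \right)} = \left(w + 1\right) \left(w + w\right) = \left(1 + w\right) 2 w = 2 w \left(1 + w\right)$)
$\sqrt{X{\left(a{\left(-3,-1 \right)} \right)} + 300} = \sqrt{2 \left(-3\right) \left(1 - 3\right) + 300} = \sqrt{2 \left(-3\right) \left(-2\right) + 300} = \sqrt{12 + 300} = \sqrt{312} = 2 \sqrt{78}$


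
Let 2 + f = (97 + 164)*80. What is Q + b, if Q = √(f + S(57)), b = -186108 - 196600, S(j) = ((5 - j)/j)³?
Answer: -382708 + √220380174222/3249 ≈ -3.8256e+5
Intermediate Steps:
f = 20878 (f = -2 + (97 + 164)*80 = -2 + 261*80 = -2 + 20880 = 20878)
S(j) = (5 - j)³/j³ (S(j) = ((5 - j)/j)³ = (5 - j)³/j³)
b = -382708
Q = √220380174222/3249 (Q = √(20878 - 1*(-5 + 57)³/57³) = √(20878 - 1*1/185193*52³) = √(20878 - 1*1/185193*140608) = √(20878 - 140608/185193) = √(3866318846/185193) = √220380174222/3249 ≈ 144.49)
Q + b = √220380174222/3249 - 382708 = -382708 + √220380174222/3249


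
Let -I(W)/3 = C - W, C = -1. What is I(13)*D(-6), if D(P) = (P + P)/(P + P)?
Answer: 42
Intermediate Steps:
D(P) = 1 (D(P) = (2*P)/((2*P)) = (2*P)*(1/(2*P)) = 1)
I(W) = 3 + 3*W (I(W) = -3*(-1 - W) = 3 + 3*W)
I(13)*D(-6) = (3 + 3*13)*1 = (3 + 39)*1 = 42*1 = 42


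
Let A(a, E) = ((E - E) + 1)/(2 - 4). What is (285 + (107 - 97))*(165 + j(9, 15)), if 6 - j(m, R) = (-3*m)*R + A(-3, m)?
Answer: 340135/2 ≈ 1.7007e+5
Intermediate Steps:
A(a, E) = -1/2 (A(a, E) = (0 + 1)/(-2) = 1*(-1/2) = -1/2)
j(m, R) = 13/2 + 3*R*m (j(m, R) = 6 - ((-3*m)*R - 1/2) = 6 - (-3*R*m - 1/2) = 6 - (-1/2 - 3*R*m) = 6 + (1/2 + 3*R*m) = 13/2 + 3*R*m)
(285 + (107 - 97))*(165 + j(9, 15)) = (285 + (107 - 97))*(165 + (13/2 + 3*15*9)) = (285 + 10)*(165 + (13/2 + 405)) = 295*(165 + 823/2) = 295*(1153/2) = 340135/2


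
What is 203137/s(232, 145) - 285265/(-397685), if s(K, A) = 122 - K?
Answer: -1468239249/795370 ≈ -1846.0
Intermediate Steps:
203137/s(232, 145) - 285265/(-397685) = 203137/(122 - 1*232) - 285265/(-397685) = 203137/(122 - 232) - 285265*(-1/397685) = 203137/(-110) + 57053/79537 = 203137*(-1/110) + 57053/79537 = -18467/10 + 57053/79537 = -1468239249/795370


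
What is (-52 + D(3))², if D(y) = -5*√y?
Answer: 2779 + 520*√3 ≈ 3679.7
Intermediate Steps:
(-52 + D(3))² = (-52 - 5*√3)²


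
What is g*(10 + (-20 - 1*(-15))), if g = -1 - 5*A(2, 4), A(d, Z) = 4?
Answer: -105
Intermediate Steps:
g = -21 (g = -1 - 5*4 = -1 - 20 = -21)
g*(10 + (-20 - 1*(-15))) = -21*(10 + (-20 - 1*(-15))) = -21*(10 + (-20 + 15)) = -21*(10 - 5) = -21*5 = -105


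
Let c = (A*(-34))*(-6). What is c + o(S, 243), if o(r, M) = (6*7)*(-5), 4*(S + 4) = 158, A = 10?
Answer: 1830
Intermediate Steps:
S = 71/2 (S = -4 + (1/4)*158 = -4 + 79/2 = 71/2 ≈ 35.500)
c = 2040 (c = (10*(-34))*(-6) = -340*(-6) = 2040)
o(r, M) = -210 (o(r, M) = 42*(-5) = -210)
c + o(S, 243) = 2040 - 210 = 1830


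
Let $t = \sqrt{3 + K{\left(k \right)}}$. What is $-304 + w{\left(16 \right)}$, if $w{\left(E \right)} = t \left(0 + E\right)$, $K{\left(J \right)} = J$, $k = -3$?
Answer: $-304$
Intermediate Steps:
$t = 0$ ($t = \sqrt{3 - 3} = \sqrt{0} = 0$)
$w{\left(E \right)} = 0$ ($w{\left(E \right)} = 0 \left(0 + E\right) = 0 E = 0$)
$-304 + w{\left(16 \right)} = -304 + 0 = -304$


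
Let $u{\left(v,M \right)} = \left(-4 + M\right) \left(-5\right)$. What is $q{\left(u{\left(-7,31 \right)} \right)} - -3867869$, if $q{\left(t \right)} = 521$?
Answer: $3868390$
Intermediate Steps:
$u{\left(v,M \right)} = 20 - 5 M$
$q{\left(u{\left(-7,31 \right)} \right)} - -3867869 = 521 - -3867869 = 521 + 3867869 = 3868390$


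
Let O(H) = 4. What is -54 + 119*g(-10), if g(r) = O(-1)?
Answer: 422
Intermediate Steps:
g(r) = 4
-54 + 119*g(-10) = -54 + 119*4 = -54 + 476 = 422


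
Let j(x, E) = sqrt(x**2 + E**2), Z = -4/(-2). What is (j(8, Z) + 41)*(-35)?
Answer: -1435 - 70*sqrt(17) ≈ -1723.6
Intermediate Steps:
Z = 2 (Z = -4*(-1/2) = 2)
j(x, E) = sqrt(E**2 + x**2)
(j(8, Z) + 41)*(-35) = (sqrt(2**2 + 8**2) + 41)*(-35) = (sqrt(4 + 64) + 41)*(-35) = (sqrt(68) + 41)*(-35) = (2*sqrt(17) + 41)*(-35) = (41 + 2*sqrt(17))*(-35) = -1435 - 70*sqrt(17)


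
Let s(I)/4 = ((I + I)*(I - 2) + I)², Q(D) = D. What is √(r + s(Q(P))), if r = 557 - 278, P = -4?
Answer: √8023 ≈ 89.571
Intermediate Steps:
r = 279
s(I) = 4*(I + 2*I*(-2 + I))² (s(I) = 4*((I + I)*(I - 2) + I)² = 4*((2*I)*(-2 + I) + I)² = 4*(2*I*(-2 + I) + I)² = 4*(I + 2*I*(-2 + I))²)
√(r + s(Q(P))) = √(279 + 4*(-4)²*(-3 + 2*(-4))²) = √(279 + 4*16*(-3 - 8)²) = √(279 + 4*16*(-11)²) = √(279 + 4*16*121) = √(279 + 7744) = √8023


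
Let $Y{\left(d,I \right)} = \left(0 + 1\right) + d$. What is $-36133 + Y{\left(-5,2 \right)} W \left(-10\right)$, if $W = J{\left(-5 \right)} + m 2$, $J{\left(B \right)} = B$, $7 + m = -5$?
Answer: $-37293$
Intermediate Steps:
$m = -12$ ($m = -7 - 5 = -12$)
$W = -29$ ($W = -5 - 24 = -29$)
$Y{\left(d,I \right)} = 1 + d$
$-36133 + Y{\left(-5,2 \right)} W \left(-10\right) = -36133 + \left(1 - 5\right) \left(-29\right) \left(-10\right) = -36133 + \left(-4\right) \left(-29\right) \left(-10\right) = -36133 + 116 \left(-10\right) = -36133 - 1160 = -37293$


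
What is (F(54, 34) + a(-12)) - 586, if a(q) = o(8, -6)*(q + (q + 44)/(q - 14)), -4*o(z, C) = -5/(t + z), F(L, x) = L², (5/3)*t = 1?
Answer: 30265/13 ≈ 2328.1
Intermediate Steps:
t = ⅗ (t = (⅗)*1 = ⅗ ≈ 0.60000)
o(z, C) = 5/(4*(⅗ + z)) (o(z, C) = -(-5)/(4*(⅗ + z)) = 5/(4*(⅗ + z)))
a(q) = 25*q/172 + 25*(44 + q)/(172*(-14 + q)) (a(q) = (25/(4*(3 + 5*8)))*(q + (q + 44)/(q - 14)) = (25/(4*(3 + 40)))*(q + (44 + q)/(-14 + q)) = ((25/4)/43)*(q + (44 + q)/(-14 + q)) = ((25/4)*(1/43))*(q + (44 + q)/(-14 + q)) = 25*(q + (44 + q)/(-14 + q))/172 = 25*q/172 + 25*(44 + q)/(172*(-14 + q)))
(F(54, 34) + a(-12)) - 586 = (54² + 25*(44 + (-12)² - 13*(-12))/(172*(-14 - 12))) - 586 = (2916 + (25/172)*(44 + 144 + 156)/(-26)) - 586 = (2916 + (25/172)*(-1/26)*344) - 586 = (2916 - 25/13) - 586 = 37883/13 - 586 = 30265/13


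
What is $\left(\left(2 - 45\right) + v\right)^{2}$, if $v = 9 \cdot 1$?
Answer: $1156$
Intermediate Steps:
$v = 9$
$\left(\left(2 - 45\right) + v\right)^{2} = \left(\left(2 - 45\right) + 9\right)^{2} = \left(-43 + 9\right)^{2} = \left(-34\right)^{2} = 1156$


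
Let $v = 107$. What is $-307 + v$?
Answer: $-200$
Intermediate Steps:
$-307 + v = -307 + 107 = -200$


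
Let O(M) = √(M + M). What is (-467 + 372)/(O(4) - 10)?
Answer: 475/46 + 95*√2/46 ≈ 13.247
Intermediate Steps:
O(M) = √2*√M (O(M) = √(2*M) = √2*√M)
(-467 + 372)/(O(4) - 10) = (-467 + 372)/(√2*√4 - 10) = -95/(√2*2 - 10) = -95/(2*√2 - 10) = -95/(-10 + 2*√2)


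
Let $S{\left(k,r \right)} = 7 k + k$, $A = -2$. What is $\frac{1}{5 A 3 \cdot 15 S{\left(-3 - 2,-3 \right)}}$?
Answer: $\frac{1}{18000} \approx 5.5556 \cdot 10^{-5}$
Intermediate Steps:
$S{\left(k,r \right)} = 8 k$
$\frac{1}{5 A 3 \cdot 15 S{\left(-3 - 2,-3 \right)}} = \frac{1}{5 \left(-2\right) 3 \cdot 15 \cdot 8 \left(-3 - 2\right)} = \frac{1}{\left(-10\right) 3 \cdot 15 \cdot 8 \left(-5\right)} = \frac{1}{\left(-30\right) 15 \left(-40\right)} = \frac{1}{\left(-450\right) \left(-40\right)} = \frac{1}{18000}$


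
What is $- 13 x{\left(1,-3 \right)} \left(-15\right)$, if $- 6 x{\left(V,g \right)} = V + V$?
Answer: $-65$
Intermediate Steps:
$x{\left(V,g \right)} = - \frac{V}{3}$ ($x{\left(V,g \right)} = - \frac{V + V}{6} = - \frac{2 V}{6} = - \frac{V}{3}$)
$- 13 x{\left(1,-3 \right)} \left(-15\right) = - 13 \left(\left(- \frac{1}{3}\right) 1\right) \left(-15\right) = \left(-13\right) \left(- \frac{1}{3}\right) \left(-15\right) = \frac{13}{3} \left(-15\right) = -65$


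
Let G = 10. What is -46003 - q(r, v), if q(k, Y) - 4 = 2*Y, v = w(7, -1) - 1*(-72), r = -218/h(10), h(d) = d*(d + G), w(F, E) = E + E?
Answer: -46147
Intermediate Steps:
w(F, E) = 2*E
h(d) = d*(10 + d) (h(d) = d*(d + 10) = d*(10 + d))
r = -109/100 (r = -218*1/(10*(10 + 10)) = -218/(10*20) = -218/200 = -218*1/200 = -109/100 ≈ -1.0900)
v = 70 (v = 2*(-1) - 1*(-72) = -2 + 72 = 70)
q(k, Y) = 4 + 2*Y
-46003 - q(r, v) = -46003 - (4 + 2*70) = -46003 - (4 + 140) = -46003 - 1*144 = -46003 - 144 = -46147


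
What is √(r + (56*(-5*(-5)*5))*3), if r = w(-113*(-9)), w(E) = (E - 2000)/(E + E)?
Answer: √9653141842/678 ≈ 144.91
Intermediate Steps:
w(E) = (-2000 + E)/(2*E) (w(E) = (-2000 + E)/((2*E)) = (-2000 + E)*(1/(2*E)) = (-2000 + E)/(2*E))
r = -983/2034 (r = (-2000 - 113*(-9))/(2*((-113*(-9)))) = (½)*(-2000 + 1017)/1017 = (½)*(1/1017)*(-983) = -983/2034 ≈ -0.48328)
√(r + (56*(-5*(-5)*5))*3) = √(-983/2034 + (56*(-5*(-5)*5))*3) = √(-983/2034 + (56*(25*5))*3) = √(-983/2034 + (56*125)*3) = √(-983/2034 + 7000*3) = √(-983/2034 + 21000) = √(42713017/2034) = √9653141842/678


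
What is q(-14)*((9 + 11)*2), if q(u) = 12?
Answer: 480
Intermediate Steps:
q(-14)*((9 + 11)*2) = 12*((9 + 11)*2) = 12*(20*2) = 12*40 = 480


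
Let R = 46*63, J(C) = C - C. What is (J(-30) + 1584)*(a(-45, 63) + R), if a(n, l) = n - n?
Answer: 4590432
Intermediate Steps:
a(n, l) = 0
J(C) = 0
R = 2898
(J(-30) + 1584)*(a(-45, 63) + R) = (0 + 1584)*(0 + 2898) = 1584*2898 = 4590432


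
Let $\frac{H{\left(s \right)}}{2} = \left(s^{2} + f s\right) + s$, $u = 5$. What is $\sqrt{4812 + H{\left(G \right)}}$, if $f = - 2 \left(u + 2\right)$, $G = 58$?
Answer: $4 \sqrt{627} \approx 100.16$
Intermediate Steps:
$f = -14$ ($f = - 2 \left(5 + 2\right) = \left(-2\right) 7 = -14$)
$H{\left(s \right)} = - 26 s + 2 s^{2}$ ($H{\left(s \right)} = 2 \left(\left(s^{2} - 14 s\right) + s\right) = 2 \left(s^{2} - 13 s\right) = - 26 s + 2 s^{2}$)
$\sqrt{4812 + H{\left(G \right)}} = \sqrt{4812 + 2 \cdot 58 \left(-13 + 58\right)} = \sqrt{4812 + 2 \cdot 58 \cdot 45} = \sqrt{4812 + 5220} = \sqrt{10032} = 4 \sqrt{627}$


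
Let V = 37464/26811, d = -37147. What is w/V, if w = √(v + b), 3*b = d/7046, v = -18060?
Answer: 2979*I*√8070264907926/87990448 ≈ 96.179*I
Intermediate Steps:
b = -37147/21138 (b = (-37147/7046)/3 = (-37147*1/7046)/3 = (⅓)*(-37147/7046) = -37147/21138 ≈ -1.7574)
w = I*√8070264907926/21138 (w = √(-18060 - 37147/21138) = √(-381789427/21138) = I*√8070264907926/21138 ≈ 134.39*I)
V = 12488/8937 (V = 37464*(1/26811) = 12488/8937 ≈ 1.3973)
w/V = (I*√8070264907926/21138)/(12488/8937) = (I*√8070264907926/21138)*(8937/12488) = 2979*I*√8070264907926/87990448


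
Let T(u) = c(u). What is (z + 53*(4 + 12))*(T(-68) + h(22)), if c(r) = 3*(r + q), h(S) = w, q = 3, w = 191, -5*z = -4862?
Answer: -36408/5 ≈ -7281.6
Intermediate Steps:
z = 4862/5 (z = -⅕*(-4862) = 4862/5 ≈ 972.40)
h(S) = 191
c(r) = 9 + 3*r (c(r) = 3*(r + 3) = 3*(3 + r) = 9 + 3*r)
T(u) = 9 + 3*u
(z + 53*(4 + 12))*(T(-68) + h(22)) = (4862/5 + 53*(4 + 12))*((9 + 3*(-68)) + 191) = (4862/5 + 53*16)*((9 - 204) + 191) = (4862/5 + 848)*(-195 + 191) = (9102/5)*(-4) = -36408/5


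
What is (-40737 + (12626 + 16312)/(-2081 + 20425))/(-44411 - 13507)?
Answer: 124541765/177074632 ≈ 0.70333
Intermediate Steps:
(-40737 + (12626 + 16312)/(-2081 + 20425))/(-44411 - 13507) = (-40737 + 28938/18344)/(-57918) = (-40737 + 28938*(1/18344))*(-1/57918) = (-40737 + 14469/9172)*(-1/57918) = -373625295/9172*(-1/57918) = 124541765/177074632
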